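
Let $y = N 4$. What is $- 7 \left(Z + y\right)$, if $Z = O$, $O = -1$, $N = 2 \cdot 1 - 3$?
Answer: $35$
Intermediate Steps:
$N = -1$ ($N = 2 - 3 = -1$)
$Z = -1$
$y = -4$ ($y = \left(-1\right) 4 = -4$)
$- 7 \left(Z + y\right) = - 7 \left(-1 - 4\right) = \left(-7\right) \left(-5\right) = 35$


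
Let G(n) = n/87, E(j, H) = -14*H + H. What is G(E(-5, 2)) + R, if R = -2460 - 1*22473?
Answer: -2169197/87 ≈ -24933.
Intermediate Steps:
E(j, H) = -13*H
G(n) = n/87 (G(n) = n*(1/87) = n/87)
R = -24933 (R = -2460 - 22473 = -24933)
G(E(-5, 2)) + R = (-13*2)/87 - 24933 = (1/87)*(-26) - 24933 = -26/87 - 24933 = -2169197/87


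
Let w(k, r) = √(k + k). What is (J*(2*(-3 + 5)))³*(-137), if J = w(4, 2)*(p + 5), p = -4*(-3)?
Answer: -689234944*√2 ≈ -9.7473e+8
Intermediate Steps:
p = 12
w(k, r) = √2*√k (w(k, r) = √(2*k) = √2*√k)
J = 34*√2 (J = (√2*√4)*(12 + 5) = (√2*2)*17 = (2*√2)*17 = 34*√2 ≈ 48.083)
(J*(2*(-3 + 5)))³*(-137) = ((34*√2)*(2*(-3 + 5)))³*(-137) = ((34*√2)*(2*2))³*(-137) = ((34*√2)*4)³*(-137) = (136*√2)³*(-137) = (5030912*√2)*(-137) = -689234944*√2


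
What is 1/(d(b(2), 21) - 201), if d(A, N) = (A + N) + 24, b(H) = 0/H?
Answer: -1/156 ≈ -0.0064103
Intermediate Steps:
b(H) = 0
d(A, N) = 24 + A + N
1/(d(b(2), 21) - 201) = 1/((24 + 0 + 21) - 201) = 1/(45 - 201) = 1/(-156) = -1/156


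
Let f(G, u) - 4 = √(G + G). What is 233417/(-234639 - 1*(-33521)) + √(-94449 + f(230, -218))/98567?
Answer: -233417/201118 + I*√(94445 - 2*√115)/98567 ≈ -1.1606 + 0.0031175*I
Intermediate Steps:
f(G, u) = 4 + √2*√G (f(G, u) = 4 + √(G + G) = 4 + √(2*G) = 4 + √2*√G)
233417/(-234639 - 1*(-33521)) + √(-94449 + f(230, -218))/98567 = 233417/(-234639 - 1*(-33521)) + √(-94449 + (4 + √2*√230))/98567 = 233417/(-234639 + 33521) + √(-94449 + (4 + 2*√115))*(1/98567) = 233417/(-201118) + √(-94445 + 2*√115)*(1/98567) = 233417*(-1/201118) + √(-94445 + 2*√115)/98567 = -233417/201118 + √(-94445 + 2*√115)/98567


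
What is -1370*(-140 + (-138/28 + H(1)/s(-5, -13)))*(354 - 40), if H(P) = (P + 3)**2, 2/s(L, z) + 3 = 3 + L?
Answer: 556868010/7 ≈ 7.9553e+7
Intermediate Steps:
s(L, z) = 2/L (s(L, z) = 2/(-3 + (3 + L)) = 2/L)
H(P) = (3 + P)**2
-1370*(-140 + (-138/28 + H(1)/s(-5, -13)))*(354 - 40) = -1370*(-140 + (-138/28 + (3 + 1)**2/((2/(-5)))))*(354 - 40) = -1370*(-140 + (-138*1/28 + 4**2/((2*(-1/5)))))*314 = -1370*(-140 + (-69/14 + 16/(-2/5)))*314 = -1370*(-140 + (-69/14 + 16*(-5/2)))*314 = -1370*(-140 + (-69/14 - 40))*314 = -1370*(-140 - 629/14)*314 = -(-1773465)*314/7 = -1370*(-406473/7) = 556868010/7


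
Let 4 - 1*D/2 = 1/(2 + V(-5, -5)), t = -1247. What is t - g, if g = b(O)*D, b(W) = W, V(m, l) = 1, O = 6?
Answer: -1291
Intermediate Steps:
D = 22/3 (D = 8 - 2/(2 + 1) = 8 - 2/3 = 8 - 2*⅓ = 8 - ⅔ = 22/3 ≈ 7.3333)
g = 44 (g = 6*(22/3) = 44)
t - g = -1247 - 1*44 = -1247 - 44 = -1291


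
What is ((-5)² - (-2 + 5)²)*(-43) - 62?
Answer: -750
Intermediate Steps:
((-5)² - (-2 + 5)²)*(-43) - 62 = (25 - 1*3²)*(-43) - 62 = (25 - 1*9)*(-43) - 62 = (25 - 9)*(-43) - 62 = 16*(-43) - 62 = -688 - 62 = -750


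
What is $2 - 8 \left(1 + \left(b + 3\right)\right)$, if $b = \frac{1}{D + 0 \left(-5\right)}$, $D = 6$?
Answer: $- \frac{94}{3} \approx -31.333$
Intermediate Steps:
$b = \frac{1}{6}$ ($b = \frac{1}{6 + 0 \left(-5\right)} = \frac{1}{6 + 0} = \frac{1}{6} \approx 0.16667$)
$2 - 8 \left(1 + \left(b + 3\right)\right) = 2 - 8 \left(1 + \left(\frac{1}{6} + 3\right)\right) = 2 - 8 \left(1 + \frac{19}{6}\right) = 2 - \frac{100}{3} = - \frac{94}{3}$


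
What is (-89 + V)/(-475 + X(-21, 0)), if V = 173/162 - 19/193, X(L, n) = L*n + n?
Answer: 2752363/14851350 ≈ 0.18533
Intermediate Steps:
X(L, n) = n + L*n
V = 30311/31266 (V = 173*(1/162) - 19*1/193 = 173/162 - 19/193 = 30311/31266 ≈ 0.96946)
(-89 + V)/(-475 + X(-21, 0)) = (-89 + 30311/31266)/(-475 + 0*(1 - 21)) = -2752363/(31266*(-475 + 0*(-20))) = -2752363/(31266*(-475 + 0)) = -2752363/31266/(-475) = -2752363/31266*(-1/475) = 2752363/14851350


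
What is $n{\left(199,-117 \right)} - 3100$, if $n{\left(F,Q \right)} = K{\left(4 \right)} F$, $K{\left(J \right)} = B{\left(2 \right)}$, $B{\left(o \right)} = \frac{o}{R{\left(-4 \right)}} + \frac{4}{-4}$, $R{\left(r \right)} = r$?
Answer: $- \frac{6797}{2} \approx -3398.5$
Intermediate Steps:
$B{\left(o \right)} = -1 - \frac{o}{4}$ ($B{\left(o \right)} = \frac{o}{-4} + \frac{4}{-4} = o \left(- \frac{1}{4}\right) + 4 \left(- \frac{1}{4}\right) = - \frac{o}{4} - 1 = -1 - \frac{o}{4}$)
$K{\left(J \right)} = - \frac{3}{2}$ ($K{\left(J \right)} = -1 - \frac{1}{2} = - \frac{3}{2}$)
$n{\left(F,Q \right)} = - \frac{3 F}{2}$
$n{\left(199,-117 \right)} - 3100 = \left(- \frac{3}{2}\right) 199 - 3100 = - \frac{597}{2} - 3100 = - \frac{6797}{2}$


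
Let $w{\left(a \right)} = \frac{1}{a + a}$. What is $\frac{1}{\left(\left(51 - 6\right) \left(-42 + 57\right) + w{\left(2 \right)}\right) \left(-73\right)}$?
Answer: $- \frac{4}{197173} \approx -2.0287 \cdot 10^{-5}$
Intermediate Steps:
$w{\left(a \right)} = \frac{1}{2 a}$
$\frac{1}{\left(\left(51 - 6\right) \left(-42 + 57\right) + w{\left(2 \right)}\right) \left(-73\right)} = \frac{1}{\left(\left(51 - 6\right) \left(-42 + 57\right) + \frac{1}{2 \cdot 2}\right) \left(-73\right)} = \frac{1}{\left(45 \cdot 15 + \frac{1}{2} \cdot \frac{1}{2}\right) \left(-73\right)} = \frac{1}{\left(675 + \frac{1}{4}\right) \left(-73\right)} = \frac{1}{\frac{2701}{4} \left(-73\right)} = \frac{1}{- \frac{197173}{4}} = - \frac{4}{197173}$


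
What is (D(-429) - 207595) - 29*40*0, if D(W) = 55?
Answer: -207540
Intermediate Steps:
(D(-429) - 207595) - 29*40*0 = (55 - 207595) - 29*40*0 = -207540 - 1160*0 = -207540 + 0 = -207540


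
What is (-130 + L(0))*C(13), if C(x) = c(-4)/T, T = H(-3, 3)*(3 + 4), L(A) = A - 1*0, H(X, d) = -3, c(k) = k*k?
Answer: 2080/21 ≈ 99.048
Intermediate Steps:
c(k) = k²
L(A) = A (L(A) = A + 0 = A)
T = -21 (T = -3*(3 + 4) = -3*7 = -21)
C(x) = -16/21 (C(x) = (-4)²/(-21) = 16*(-1/21) = -16/21)
(-130 + L(0))*C(13) = (-130 + 0)*(-16/21) = -130*(-16/21) = 2080/21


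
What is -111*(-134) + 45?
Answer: 14919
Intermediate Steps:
-111*(-134) + 45 = 14874 + 45 = 14919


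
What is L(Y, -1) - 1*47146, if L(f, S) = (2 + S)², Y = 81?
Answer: -47145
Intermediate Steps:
L(Y, -1) - 1*47146 = (2 - 1)² - 1*47146 = 1² - 47146 = 1 - 47146 = -47145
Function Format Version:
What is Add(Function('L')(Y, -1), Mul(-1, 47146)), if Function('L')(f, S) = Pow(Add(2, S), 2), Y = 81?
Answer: -47145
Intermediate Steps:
Add(Function('L')(Y, -1), Mul(-1, 47146)) = Add(Pow(Add(2, -1), 2), Mul(-1, 47146)) = Add(Pow(1, 2), -47146) = Add(1, -47146) = -47145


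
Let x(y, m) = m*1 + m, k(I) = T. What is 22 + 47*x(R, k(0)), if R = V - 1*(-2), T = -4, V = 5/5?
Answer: -354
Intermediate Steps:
V = 1 (V = 5*(⅕) = 1)
k(I) = -4
R = 3 (R = 1 - 1*(-2) = 1 + 2 = 3)
x(y, m) = 2*m (x(y, m) = m + m = 2*m)
22 + 47*x(R, k(0)) = 22 + 47*(2*(-4)) = 22 + 47*(-8) = 22 - 376 = -354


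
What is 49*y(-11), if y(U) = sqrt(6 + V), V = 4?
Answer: 49*sqrt(10) ≈ 154.95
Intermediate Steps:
y(U) = sqrt(10) (y(U) = sqrt(6 + 4) = sqrt(10))
49*y(-11) = 49*sqrt(10)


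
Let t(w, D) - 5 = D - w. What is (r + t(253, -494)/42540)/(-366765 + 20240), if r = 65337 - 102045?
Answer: 780779531/7370586750 ≈ 0.10593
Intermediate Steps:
t(w, D) = 5 + D - w (t(w, D) = 5 + (D - w) = 5 + D - w)
r = -36708
(r + t(253, -494)/42540)/(-366765 + 20240) = (-36708 + (5 - 494 - 1*253)/42540)/(-366765 + 20240) = (-36708 + (5 - 494 - 253)*(1/42540))/(-346525) = (-36708 - 742*1/42540)*(-1/346525) = (-36708 - 371/21270)*(-1/346525) = -780779531/21270*(-1/346525) = 780779531/7370586750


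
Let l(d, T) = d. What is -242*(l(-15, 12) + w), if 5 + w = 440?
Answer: -101640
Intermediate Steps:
w = 435 (w = -5 + 440 = 435)
-242*(l(-15, 12) + w) = -242*(-15 + 435) = -242*420 = -101640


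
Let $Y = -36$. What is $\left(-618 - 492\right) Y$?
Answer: $39960$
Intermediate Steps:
$\left(-618 - 492\right) Y = \left(-618 - 492\right) \left(-36\right) = \left(-1110\right) \left(-36\right) = 39960$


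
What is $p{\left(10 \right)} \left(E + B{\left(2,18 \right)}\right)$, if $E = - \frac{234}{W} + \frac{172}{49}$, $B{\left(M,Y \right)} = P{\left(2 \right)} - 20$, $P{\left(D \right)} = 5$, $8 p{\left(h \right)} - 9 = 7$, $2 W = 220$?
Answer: $- \frac{73396}{2695} \approx -27.234$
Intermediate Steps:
$W = 110$ ($W = \frac{1}{2} \cdot 220 = 110$)
$p{\left(h \right)} = 2$ ($p{\left(h \right)} = \frac{9}{8} + \frac{1}{8} \cdot 7 = \frac{9}{8} + \frac{7}{8} = 2$)
$B{\left(M,Y \right)} = -15$ ($B{\left(M,Y \right)} = 5 - 20 = -15$)
$E = \frac{3727}{2695}$ ($E = - \frac{234}{110} + \frac{172}{49} = \left(-234\right) \frac{1}{110} + 172 \cdot \frac{1}{49} = - \frac{117}{55} + \frac{172}{49} = \frac{3727}{2695} \approx 1.3829$)
$p{\left(10 \right)} \left(E + B{\left(2,18 \right)}\right) = 2 \left(\frac{3727}{2695} - 15\right) = 2 \left(- \frac{36698}{2695}\right) = - \frac{73396}{2695}$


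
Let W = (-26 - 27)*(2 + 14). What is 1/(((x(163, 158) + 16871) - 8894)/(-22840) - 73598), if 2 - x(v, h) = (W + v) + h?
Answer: -11420/840493413 ≈ -1.3587e-5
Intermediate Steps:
W = -848 (W = -53*16 = -848)
x(v, h) = 850 - h - v (x(v, h) = 2 - ((-848 + v) + h) = 2 - (-848 + h + v) = 2 + (848 - h - v) = 850 - h - v)
1/(((x(163, 158) + 16871) - 8894)/(-22840) - 73598) = 1/((((850 - 1*158 - 1*163) + 16871) - 8894)/(-22840) - 73598) = 1/((((850 - 158 - 163) + 16871) - 8894)*(-1/22840) - 73598) = 1/(((529 + 16871) - 8894)*(-1/22840) - 73598) = 1/((17400 - 8894)*(-1/22840) - 73598) = 1/(8506*(-1/22840) - 73598) = 1/(-4253/11420 - 73598) = 1/(-840493413/11420) = -11420/840493413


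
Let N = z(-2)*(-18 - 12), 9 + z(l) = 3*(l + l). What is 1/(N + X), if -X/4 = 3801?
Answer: -1/14574 ≈ -6.8615e-5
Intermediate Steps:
z(l) = -9 + 6*l (z(l) = -9 + 3*(l + l) = -9 + 3*(2*l) = -9 + 6*l)
N = 630 (N = (-9 + 6*(-2))*(-18 - 12) = (-9 - 12)*(-30) = -21*(-30) = 630)
X = -15204 (X = -4*3801 = -15204)
1/(N + X) = 1/(630 - 15204) = 1/(-14574) = -1/14574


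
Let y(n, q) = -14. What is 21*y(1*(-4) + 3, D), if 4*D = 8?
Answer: -294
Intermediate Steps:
D = 2 (D = (¼)*8 = 2)
21*y(1*(-4) + 3, D) = 21*(-14) = -294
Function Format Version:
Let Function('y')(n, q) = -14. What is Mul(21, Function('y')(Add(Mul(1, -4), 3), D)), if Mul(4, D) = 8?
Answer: -294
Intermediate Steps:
D = 2 (D = Mul(Rational(1, 4), 8) = 2)
Mul(21, Function('y')(Add(Mul(1, -4), 3), D)) = Mul(21, -14) = -294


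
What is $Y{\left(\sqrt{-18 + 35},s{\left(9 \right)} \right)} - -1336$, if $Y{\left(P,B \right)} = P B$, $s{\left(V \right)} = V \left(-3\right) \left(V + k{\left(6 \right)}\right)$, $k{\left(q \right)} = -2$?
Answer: $1336 - 189 \sqrt{17} \approx 556.73$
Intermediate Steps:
$s{\left(V \right)} = - 3 V \left(-2 + V\right)$ ($s{\left(V \right)} = V \left(-3\right) \left(V - 2\right) = - 3 V \left(-2 + V\right)$)
$Y{\left(P,B \right)} = B P$
$Y{\left(\sqrt{-18 + 35},s{\left(9 \right)} \right)} - -1336 = 3 \cdot 9 \left(2 - 9\right) \sqrt{-18 + 35} - -1336 = 3 \cdot 9 \left(2 - 9\right) \sqrt{17} + 1336 = 3 \cdot 9 \left(-7\right) \sqrt{17} + 1336 = - 189 \sqrt{17} + 1336 = 1336 - 189 \sqrt{17}$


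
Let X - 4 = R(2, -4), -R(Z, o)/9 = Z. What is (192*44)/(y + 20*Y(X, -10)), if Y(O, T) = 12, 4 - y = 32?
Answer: 2112/53 ≈ 39.849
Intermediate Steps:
y = -28 (y = 4 - 1*32 = 4 - 32 = -28)
R(Z, o) = -9*Z
X = -14 (X = 4 - 9*2 = 4 - 18 = -14)
(192*44)/(y + 20*Y(X, -10)) = (192*44)/(-28 + 20*12) = 8448/(-28 + 240) = 8448/212 = 8448*(1/212) = 2112/53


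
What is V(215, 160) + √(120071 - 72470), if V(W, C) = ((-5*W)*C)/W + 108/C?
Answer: -31973/40 + 3*√5289 ≈ -581.15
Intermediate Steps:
V(W, C) = -5*C + 108/C (V(W, C) = (-5*C*W)/W + 108/C = -5*C + 108/C)
V(215, 160) + √(120071 - 72470) = (-5*160 + 108/160) + √(120071 - 72470) = (-800 + 108*(1/160)) + √47601 = (-800 + 27/40) + 3*√5289 = -31973/40 + 3*√5289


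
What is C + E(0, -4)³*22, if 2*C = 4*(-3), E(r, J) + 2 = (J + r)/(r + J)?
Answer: -28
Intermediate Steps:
E(r, J) = -1 (E(r, J) = -2 + (J + r)/(r + J) = -2 + (J + r)/(J + r) = -2 + 1 = -1)
C = -6 (C = (4*(-3))/2 = (½)*(-12) = -6)
C + E(0, -4)³*22 = -6 + (-1)³*22 = -6 - 1*22 = -6 - 22 = -28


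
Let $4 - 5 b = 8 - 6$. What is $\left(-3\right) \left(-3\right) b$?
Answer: $\frac{18}{5} \approx 3.6$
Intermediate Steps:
$b = \frac{2}{5}$ ($b = \frac{4}{5} - \frac{8 - 6}{5} = \frac{4}{5} - \frac{2}{5} = \frac{2}{5} \approx 0.4$)
$\left(-3\right) \left(-3\right) b = \left(-3\right) \left(-3\right) \frac{2}{5} = 9 \cdot \frac{2}{5} = \frac{18}{5}$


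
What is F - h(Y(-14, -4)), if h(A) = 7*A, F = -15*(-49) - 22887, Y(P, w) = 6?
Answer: -22194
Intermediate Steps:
F = -22152 (F = 735 - 22887 = -22152)
F - h(Y(-14, -4)) = -22152 - 7*6 = -22152 - 1*42 = -22152 - 42 = -22194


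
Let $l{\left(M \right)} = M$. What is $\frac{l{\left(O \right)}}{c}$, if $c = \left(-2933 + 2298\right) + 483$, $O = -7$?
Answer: $\frac{7}{152} \approx 0.046053$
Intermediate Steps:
$c = -152$ ($c = -635 + 483 = -152$)
$\frac{l{\left(O \right)}}{c} = - \frac{7}{-152} = \left(-7\right) \left(- \frac{1}{152}\right) = \frac{7}{152}$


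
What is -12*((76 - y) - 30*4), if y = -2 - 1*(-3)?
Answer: 540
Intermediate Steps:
y = 1 (y = -2 + 3 = 1)
-12*((76 - y) - 30*4) = -12*((76 - 1*1) - 30*4) = -12*((76 - 1) - 120) = -12*(75 - 120) = -12*(-45) = 540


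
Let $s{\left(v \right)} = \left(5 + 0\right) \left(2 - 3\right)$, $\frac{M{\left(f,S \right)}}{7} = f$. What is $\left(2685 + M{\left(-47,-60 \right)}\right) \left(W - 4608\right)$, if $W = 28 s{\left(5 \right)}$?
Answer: $-11186288$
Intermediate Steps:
$M{\left(f,S \right)} = 7 f$
$s{\left(v \right)} = -5$ ($s{\left(v \right)} = 5 \left(-1\right) = -5$)
$W = -140$ ($W = 28 \left(-5\right) = -140$)
$\left(2685 + M{\left(-47,-60 \right)}\right) \left(W - 4608\right) = \left(2685 + 7 \left(-47\right)\right) \left(-140 - 4608\right) = \left(2685 - 329\right) \left(-4748\right) = 2356 \left(-4748\right) = -11186288$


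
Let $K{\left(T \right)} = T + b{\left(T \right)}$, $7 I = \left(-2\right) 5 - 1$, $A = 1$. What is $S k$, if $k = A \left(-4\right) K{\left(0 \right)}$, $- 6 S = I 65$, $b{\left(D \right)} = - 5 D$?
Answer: $0$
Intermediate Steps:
$I = - \frac{11}{7}$ ($I = \frac{\left(-2\right) 5 - 1}{7} = \frac{-10 - 1}{7} = \frac{1}{7} \left(-11\right) = - \frac{11}{7} \approx -1.5714$)
$K{\left(T \right)} = - 4 T$ ($K{\left(T \right)} = T - 5 T = - 4 T$)
$S = \frac{715}{42}$ ($S = - \frac{\left(- \frac{11}{7}\right) 65}{6} = \left(- \frac{1}{6}\right) \left(- \frac{715}{7}\right) = \frac{715}{42} \approx 17.024$)
$k = 0$ ($k = 1 \left(-4\right) \left(\left(-4\right) 0\right) = \left(-4\right) 0 = 0$)
$S k = \frac{715}{42} \cdot 0 = 0$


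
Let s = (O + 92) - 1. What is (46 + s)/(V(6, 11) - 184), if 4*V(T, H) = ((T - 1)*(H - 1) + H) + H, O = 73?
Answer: -105/83 ≈ -1.2651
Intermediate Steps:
s = 164 (s = (73 + 92) - 1 = 165 - 1 = 164)
V(T, H) = H/2 + (-1 + H)*(-1 + T)/4 (V(T, H) = (((T - 1)*(H - 1) + H) + H)/4 = (((-1 + T)*(-1 + H) + H) + H)/4 = (((-1 + H)*(-1 + T) + H) + H)/4 = ((H + (-1 + H)*(-1 + T)) + H)/4 = (2*H + (-1 + H)*(-1 + T))/4 = H/2 + (-1 + H)*(-1 + T)/4)
(46 + s)/(V(6, 11) - 184) = (46 + 164)/((¼ - ¼*6 + (¼)*11 + (¼)*11*6) - 184) = 210/((¼ - 3/2 + 11/4 + 33/2) - 184) = 210/(18 - 184) = 210/(-166) = 210*(-1/166) = -105/83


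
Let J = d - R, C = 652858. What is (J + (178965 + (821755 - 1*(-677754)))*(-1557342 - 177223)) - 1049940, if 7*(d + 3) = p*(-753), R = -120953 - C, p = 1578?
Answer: -20379958897828/7 ≈ -2.9114e+12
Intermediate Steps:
R = -773811 (R = -120953 - 1*652858 = -120953 - 652858 = -773811)
d = -1188255/7 (d = -3 + (1578*(-753))/7 = -3 + (⅐)*(-1188234) = -3 - 1188234/7 = -1188255/7 ≈ -1.6975e+5)
J = 4228422/7 (J = -1188255/7 - 1*(-773811) = -1188255/7 + 773811 = 4228422/7 ≈ 6.0406e+5)
(J + (178965 + (821755 - 1*(-677754)))*(-1557342 - 177223)) - 1049940 = (4228422/7 + (178965 + (821755 - 1*(-677754)))*(-1557342 - 177223)) - 1049940 = (4228422/7 + (178965 + (821755 + 677754))*(-1734565)) - 1049940 = (4228422/7 + (178965 + 1499509)*(-1734565)) - 1049940 = (4228422/7 + 1678474*(-1734565)) - 1049940 = (4228422/7 - 2911422253810) - 1049940 = -20379951548248/7 - 1049940 = -20379958897828/7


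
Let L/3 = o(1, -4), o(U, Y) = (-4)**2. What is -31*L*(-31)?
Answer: 46128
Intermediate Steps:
o(U, Y) = 16
L = 48 (L = 3*16 = 48)
-31*L*(-31) = -31*48*(-31) = -1488*(-31) = 46128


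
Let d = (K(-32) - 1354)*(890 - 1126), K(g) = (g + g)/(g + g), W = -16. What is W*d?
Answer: -5108928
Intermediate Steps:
K(g) = 1 (K(g) = (2*g)/((2*g)) = (2*g)*(1/(2*g)) = 1)
d = 319308 (d = (1 - 1354)*(890 - 1126) = -1353*(-236) = 319308)
W*d = -16*319308 = -5108928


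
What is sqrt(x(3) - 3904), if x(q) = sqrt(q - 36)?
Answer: sqrt(-3904 + I*sqrt(33)) ≈ 0.046 + 62.482*I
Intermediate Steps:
x(q) = sqrt(-36 + q)
sqrt(x(3) - 3904) = sqrt(sqrt(-36 + 3) - 3904) = sqrt(sqrt(-33) - 3904) = sqrt(I*sqrt(33) - 3904) = sqrt(-3904 + I*sqrt(33))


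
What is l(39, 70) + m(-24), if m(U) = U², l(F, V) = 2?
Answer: 578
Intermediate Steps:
l(39, 70) + m(-24) = 2 + (-24)² = 2 + 576 = 578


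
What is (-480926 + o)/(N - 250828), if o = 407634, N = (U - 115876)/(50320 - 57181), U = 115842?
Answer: 251428206/860465437 ≈ 0.29220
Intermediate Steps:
N = 34/6861 (N = (115842 - 115876)/(50320 - 57181) = -34/(-6861) = -34*(-1/6861) = 34/6861 ≈ 0.0049555)
(-480926 + o)/(N - 250828) = (-480926 + 407634)/(34/6861 - 250828) = -73292/(-1720930874/6861) = -73292*(-6861/1720930874) = 251428206/860465437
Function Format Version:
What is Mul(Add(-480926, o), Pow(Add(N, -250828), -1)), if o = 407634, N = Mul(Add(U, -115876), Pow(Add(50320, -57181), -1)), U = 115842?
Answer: Rational(251428206, 860465437) ≈ 0.29220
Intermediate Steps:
N = Rational(34, 6861) (N = Mul(Add(115842, -115876), Pow(Add(50320, -57181), -1)) = Mul(-34, Pow(-6861, -1)) = Mul(-34, Rational(-1, 6861)) = Rational(34, 6861) ≈ 0.0049555)
Mul(Add(-480926, o), Pow(Add(N, -250828), -1)) = Mul(Add(-480926, 407634), Pow(Add(Rational(34, 6861), -250828), -1)) = Mul(-73292, Pow(Rational(-1720930874, 6861), -1)) = Mul(-73292, Rational(-6861, 1720930874)) = Rational(251428206, 860465437)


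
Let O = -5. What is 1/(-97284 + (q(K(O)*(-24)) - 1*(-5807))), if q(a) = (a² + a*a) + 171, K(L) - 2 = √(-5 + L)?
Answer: -I/(4608*√10 + 98218*I) ≈ -9.9622e-6 - 1.478e-6*I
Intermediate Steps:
K(L) = 2 + √(-5 + L)
q(a) = 171 + 2*a² (q(a) = (a² + a²) + 171 = 2*a² + 171 = 171 + 2*a²)
1/(-97284 + (q(K(O)*(-24)) - 1*(-5807))) = 1/(-97284 + ((171 + 2*((2 + √(-5 - 5))*(-24))²) - 1*(-5807))) = 1/(-97284 + ((171 + 2*((2 + √(-10))*(-24))²) + 5807)) = 1/(-97284 + ((171 + 2*((2 + I*√10)*(-24))²) + 5807)) = 1/(-97284 + ((171 + 2*(-48 - 24*I*√10)²) + 5807)) = 1/(-97284 + (5978 + 2*(-48 - 24*I*√10)²)) = 1/(-91306 + 2*(-48 - 24*I*√10)²)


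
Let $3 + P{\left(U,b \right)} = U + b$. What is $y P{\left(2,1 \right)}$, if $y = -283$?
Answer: $0$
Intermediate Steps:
$P{\left(U,b \right)} = -3 + U + b$ ($P{\left(U,b \right)} = -3 + \left(U + b\right) = -3 + U + b$)
$y P{\left(2,1 \right)} = - 283 \left(-3 + 2 + 1\right) = \left(-283\right) 0 = 0$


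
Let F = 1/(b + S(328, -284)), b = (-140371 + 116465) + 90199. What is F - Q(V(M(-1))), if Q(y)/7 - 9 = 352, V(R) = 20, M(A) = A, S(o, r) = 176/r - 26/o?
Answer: -1950610374787/771907553 ≈ -2527.0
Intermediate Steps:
S(o, r) = -26/o + 176/r
Q(y) = 2527 (Q(y) = 63 + 7*352 = 63 + 2464 = 2527)
b = 66293 (b = -23906 + 90199 = 66293)
F = 11644/771907553 (F = 1/(66293 + (-26/328 + 176/(-284))) = 1/(66293 + (-26*1/328 + 176*(-1/284))) = 1/(66293 + (-13/164 - 44/71)) = 1/(66293 - 8139/11644) = 1/(771907553/11644) = 11644/771907553 ≈ 1.5085e-5)
F - Q(V(M(-1))) = 11644/771907553 - 1*2527 = 11644/771907553 - 2527 = -1950610374787/771907553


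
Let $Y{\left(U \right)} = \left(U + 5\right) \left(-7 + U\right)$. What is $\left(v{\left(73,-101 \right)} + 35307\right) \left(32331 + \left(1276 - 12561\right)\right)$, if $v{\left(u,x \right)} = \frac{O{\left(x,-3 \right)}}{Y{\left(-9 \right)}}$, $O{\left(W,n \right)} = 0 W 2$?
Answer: $743071122$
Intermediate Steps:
$O{\left(W,n \right)} = 0$ ($O{\left(W,n \right)} = 0 \cdot 2 = 0$)
$Y{\left(U \right)} = \left(-7 + U\right) \left(5 + U\right)$ ($Y{\left(U \right)} = \left(5 + U\right) \left(-7 + U\right) = \left(-7 + U\right) \left(5 + U\right)$)
$v{\left(u,x \right)} = 0$ ($v{\left(u,x \right)} = \frac{0}{-35 + \left(-9\right)^{2} - -18} = \frac{0}{-35 + 81 + 18} = \frac{0}{64} = 0 \cdot \frac{1}{64} = 0$)
$\left(v{\left(73,-101 \right)} + 35307\right) \left(32331 + \left(1276 - 12561\right)\right) = \left(0 + 35307\right) \left(32331 + \left(1276 - 12561\right)\right) = 35307 \left(32331 + \left(1276 - 12561\right)\right) = 35307 \left(32331 - 11285\right) = 35307 \cdot 21046 = 743071122$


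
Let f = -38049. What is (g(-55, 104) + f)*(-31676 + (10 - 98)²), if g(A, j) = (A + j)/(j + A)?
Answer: 910564736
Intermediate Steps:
g(A, j) = 1 (g(A, j) = (A + j)/(A + j) = 1)
(g(-55, 104) + f)*(-31676 + (10 - 98)²) = (1 - 38049)*(-31676 + (10 - 98)²) = -38048*(-31676 + (-88)²) = -38048*(-31676 + 7744) = -38048*(-23932) = 910564736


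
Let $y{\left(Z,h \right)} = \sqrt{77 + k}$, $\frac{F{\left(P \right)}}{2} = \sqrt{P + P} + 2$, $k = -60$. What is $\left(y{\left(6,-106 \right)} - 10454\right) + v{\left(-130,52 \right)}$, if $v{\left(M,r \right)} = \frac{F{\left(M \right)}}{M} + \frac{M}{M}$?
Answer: $- \frac{679447}{65} + \sqrt{17} - \frac{2 i \sqrt{65}}{65} \approx -10449.0 - 0.24807 i$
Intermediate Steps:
$F{\left(P \right)} = 4 + 2 \sqrt{2} \sqrt{P}$ ($F{\left(P \right)} = 2 \left(\sqrt{P + P} + 2\right) = 2 \left(\sqrt{2 P} + 2\right) = 2 \left(\sqrt{2} \sqrt{P} + 2\right) = 2 \left(2 + \sqrt{2} \sqrt{P}\right) = 4 + 2 \sqrt{2} \sqrt{P}$)
$v{\left(M,r \right)} = 1 + \frac{4 + 2 \sqrt{2} \sqrt{M}}{M}$ ($v{\left(M,r \right)} = \frac{4 + 2 \sqrt{2} \sqrt{M}}{M} + \frac{M}{M} = \frac{4 + 2 \sqrt{2} \sqrt{M}}{M} + 1 = 1 + \frac{4 + 2 \sqrt{2} \sqrt{M}}{M}$)
$y{\left(Z,h \right)} = \sqrt{17}$ ($y{\left(Z,h \right)} = \sqrt{77 - 60} = \sqrt{17}$)
$\left(y{\left(6,-106 \right)} - 10454\right) + v{\left(-130,52 \right)} = \left(\sqrt{17} - 10454\right) + \frac{4 - 130 + 2 \sqrt{2} \sqrt{-130}}{-130} = \left(\sqrt{17} - 10454\right) - \frac{4 - 130 + 2 \sqrt{2} i \sqrt{130}}{130} = \left(-10454 + \sqrt{17}\right) - \frac{4 - 130 + 4 i \sqrt{65}}{130} = \left(-10454 + \sqrt{17}\right) - \frac{-126 + 4 i \sqrt{65}}{130} = \left(-10454 + \sqrt{17}\right) + \left(\frac{63}{65} - \frac{2 i \sqrt{65}}{65}\right) = - \frac{679447}{65} + \sqrt{17} - \frac{2 i \sqrt{65}}{65}$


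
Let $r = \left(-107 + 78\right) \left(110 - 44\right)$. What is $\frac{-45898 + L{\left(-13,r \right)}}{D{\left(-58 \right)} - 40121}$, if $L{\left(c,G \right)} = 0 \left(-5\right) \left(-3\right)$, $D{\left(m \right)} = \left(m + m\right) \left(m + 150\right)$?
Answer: $\frac{45898}{50793} \approx 0.90363$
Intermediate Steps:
$r = -1914$ ($r = \left(-29\right) 66 = -1914$)
$D{\left(m \right)} = 2 m \left(150 + m\right)$
$L{\left(c,G \right)} = 0$ ($L{\left(c,G \right)} = 0 \left(-3\right) = 0$)
$\frac{-45898 + L{\left(-13,r \right)}}{D{\left(-58 \right)} - 40121} = \frac{-45898 + 0}{2 \left(-58\right) \left(150 - 58\right) - 40121} = - \frac{45898}{2 \left(-58\right) 92 - 40121} = - \frac{45898}{-10672 - 40121} = - \frac{45898}{-50793} = \left(-45898\right) \left(- \frac{1}{50793}\right) = \frac{45898}{50793}$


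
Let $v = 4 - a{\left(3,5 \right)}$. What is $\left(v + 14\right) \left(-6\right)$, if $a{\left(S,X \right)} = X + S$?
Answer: $-60$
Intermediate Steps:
$a{\left(S,X \right)} = S + X$
$v = -4$ ($v = 4 - \left(3 + 5\right) = 4 - 8 = -4$)
$\left(v + 14\right) \left(-6\right) = \left(-4 + 14\right) \left(-6\right) = 10 \left(-6\right) = -60$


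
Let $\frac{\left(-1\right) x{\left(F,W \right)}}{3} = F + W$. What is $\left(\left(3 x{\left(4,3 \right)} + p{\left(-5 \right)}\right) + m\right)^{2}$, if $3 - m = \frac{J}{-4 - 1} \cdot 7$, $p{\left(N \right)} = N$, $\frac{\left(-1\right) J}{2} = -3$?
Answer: $\frac{80089}{25} \approx 3203.6$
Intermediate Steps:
$J = 6$ ($J = \left(-2\right) \left(-3\right) = 6$)
$x{\left(F,W \right)} = - 3 F - 3 W$ ($x{\left(F,W \right)} = - 3 \left(F + W\right) = - 3 F - 3 W$)
$m = \frac{57}{5}$ ($m = 3 - \frac{1}{-4 - 1} \cdot 6 \cdot 7 = 3 - \frac{1}{-5} \cdot 6 \cdot 7 = 3 - \left(- \frac{1}{5}\right) 6 \cdot 7 = 3 - \left(- \frac{6}{5}\right) 7 = 3 - - \frac{42}{5} = 3 + \frac{42}{5} = \frac{57}{5} \approx 11.4$)
$\left(\left(3 x{\left(4,3 \right)} + p{\left(-5 \right)}\right) + m\right)^{2} = \left(\left(3 \left(\left(-3\right) 4 - 9\right) - 5\right) + \frac{57}{5}\right)^{2} = \left(\left(3 \left(-12 - 9\right) - 5\right) + \frac{57}{5}\right)^{2} = \left(\left(3 \left(-21\right) - 5\right) + \frac{57}{5}\right)^{2} = \left(\left(-63 - 5\right) + \frac{57}{5}\right)^{2} = \left(-68 + \frac{57}{5}\right)^{2} = \left(- \frac{283}{5}\right)^{2} = \frac{80089}{25}$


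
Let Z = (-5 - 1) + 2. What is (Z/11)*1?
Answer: -4/11 ≈ -0.36364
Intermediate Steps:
Z = -4 (Z = -6 + 2 = -4)
(Z/11)*1 = (-4/11)*1 = ((1/11)*(-4))*1 = -4/11*1 = -4/11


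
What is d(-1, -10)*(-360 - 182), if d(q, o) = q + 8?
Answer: -3794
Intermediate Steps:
d(q, o) = 8 + q
d(-1, -10)*(-360 - 182) = (8 - 1)*(-360 - 182) = 7*(-542) = -3794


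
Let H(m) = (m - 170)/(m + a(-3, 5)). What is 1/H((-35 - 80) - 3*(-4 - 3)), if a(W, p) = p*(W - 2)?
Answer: 119/264 ≈ 0.45076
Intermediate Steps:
a(W, p) = p*(-2 + W)
H(m) = (-170 + m)/(-25 + m) (H(m) = (m - 170)/(m + 5*(-2 - 3)) = (-170 + m)/(m + 5*(-5)) = (-170 + m)/(m - 25) = (-170 + m)/(-25 + m))
1/H((-35 - 80) - 3*(-4 - 3)) = 1/((-170 + ((-35 - 80) - 3*(-4 - 3)))/(-25 + ((-35 - 80) - 3*(-4 - 3)))) = 1/((-170 + (-115 - 3*(-7)))/(-25 + (-115 - 3*(-7)))) = 1/((-170 + (-115 + 21))/(-25 + (-115 + 21))) = 1/((-170 - 94)/(-25 - 94)) = 1/(-264/(-119)) = 1/(-1/119*(-264)) = 1/(264/119) = 119/264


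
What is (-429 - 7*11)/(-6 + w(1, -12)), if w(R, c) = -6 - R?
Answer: 506/13 ≈ 38.923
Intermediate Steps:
(-429 - 7*11)/(-6 + w(1, -12)) = (-429 - 7*11)/(-6 + (-6 - 1*1)) = (-429 - 77)/(-6 + (-6 - 1)) = -506/(-6 - 7) = -506/(-13) = -506*(-1/13) = 506/13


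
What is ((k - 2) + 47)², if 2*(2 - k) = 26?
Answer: 1156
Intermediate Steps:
k = -11 (k = 2 - ½*26 = 2 - 13 = -11)
((k - 2) + 47)² = ((-11 - 2) + 47)² = (-13 + 47)² = 34² = 1156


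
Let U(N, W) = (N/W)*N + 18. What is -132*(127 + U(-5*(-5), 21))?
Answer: -161480/7 ≈ -23069.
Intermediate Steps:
U(N, W) = 18 + N**2/W (U(N, W) = N**2/W + 18 = 18 + N**2/W)
-132*(127 + U(-5*(-5), 21)) = -132*(127 + (18 + (-5*(-5))**2/21)) = -132*(127 + (18 + 25**2*(1/21))) = -132*(127 + (18 + 625*(1/21))) = -132*(127 + (18 + 625/21)) = -132*(127 + 1003/21) = -132*3670/21 = -161480/7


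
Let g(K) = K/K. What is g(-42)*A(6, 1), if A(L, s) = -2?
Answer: -2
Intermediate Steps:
g(K) = 1
g(-42)*A(6, 1) = 1*(-2) = -2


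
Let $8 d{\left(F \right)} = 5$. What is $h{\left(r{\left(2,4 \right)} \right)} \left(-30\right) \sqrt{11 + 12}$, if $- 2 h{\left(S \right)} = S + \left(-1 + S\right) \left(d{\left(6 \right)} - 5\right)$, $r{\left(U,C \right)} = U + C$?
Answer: $- \frac{1905 \sqrt{23}}{8} \approx -1142.0$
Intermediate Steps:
$d{\left(F \right)} = \frac{5}{8}$ ($d{\left(F \right)} = \frac{1}{8} \cdot 5 = \frac{5}{8}$)
$r{\left(U,C \right)} = C + U$
$h{\left(S \right)} = - \frac{35}{16} + \frac{27 S}{16}$ ($h{\left(S \right)} = - \frac{S + \left(-1 + S\right) \left(\frac{5}{8} - 5\right)}{2} = - \frac{S + \left(-1 + S\right) \left(- \frac{35}{8}\right)}{2} = - \frac{S - \left(- \frac{35}{8} + \frac{35 S}{8}\right)}{2} = - \frac{\frac{35}{8} - \frac{27 S}{8}}{2} = - \frac{35}{16} + \frac{27 S}{16}$)
$h{\left(r{\left(2,4 \right)} \right)} \left(-30\right) \sqrt{11 + 12} = \left(- \frac{35}{16} + \frac{27 \left(4 + 2\right)}{16}\right) \left(-30\right) \sqrt{11 + 12} = \left(- \frac{35}{16} + \frac{27}{16} \cdot 6\right) \left(-30\right) \sqrt{23} = \left(- \frac{35}{16} + \frac{81}{8}\right) \left(-30\right) \sqrt{23} = \frac{127}{16} \left(-30\right) \sqrt{23} = - \frac{1905 \sqrt{23}}{8}$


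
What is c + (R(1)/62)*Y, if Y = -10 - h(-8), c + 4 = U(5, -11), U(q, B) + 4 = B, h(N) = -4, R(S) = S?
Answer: -592/31 ≈ -19.097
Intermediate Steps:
U(q, B) = -4 + B
c = -19 (c = -4 + (-4 - 11) = -4 - 15 = -19)
Y = -6 (Y = -10 - 1*(-4) = -10 + 4 = -6)
c + (R(1)/62)*Y = -19 + (1/62)*(-6) = -19 - 3/31 = -592/31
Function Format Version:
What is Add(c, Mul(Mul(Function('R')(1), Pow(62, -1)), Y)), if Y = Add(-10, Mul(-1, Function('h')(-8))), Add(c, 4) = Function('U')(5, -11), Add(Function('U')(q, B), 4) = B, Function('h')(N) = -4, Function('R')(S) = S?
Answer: Rational(-592, 31) ≈ -19.097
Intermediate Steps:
Function('U')(q, B) = Add(-4, B)
c = -19 (c = Add(-4, Add(-4, -11)) = Add(-4, -15) = -19)
Y = -6 (Y = Add(-10, Mul(-1, -4)) = Add(-10, 4) = -6)
Add(c, Mul(Mul(Function('R')(1), Pow(62, -1)), Y)) = Add(-19, Mul(Mul(1, Pow(62, -1)), -6)) = Add(-19, Mul(Mul(1, Rational(1, 62)), -6)) = Add(-19, Mul(Rational(1, 62), -6)) = Add(-19, Rational(-3, 31)) = Rational(-592, 31)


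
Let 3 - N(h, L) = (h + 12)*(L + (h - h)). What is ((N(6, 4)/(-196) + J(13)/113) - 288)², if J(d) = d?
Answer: 40554977421841/490533904 ≈ 82675.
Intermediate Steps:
N(h, L) = 3 - L*(12 + h) (N(h, L) = 3 - (h + 12)*(L + (h - h)) = 3 - (12 + h)*(L + 0) = 3 - (12 + h)*L = 3 - L*(12 + h))
((N(6, 4)/(-196) + J(13)/113) - 288)² = (((3 - 12*4 - 1*4*6)/(-196) + 13/113) - 288)² = (((3 - 48 - 24)*(-1/196) + 13*(1/113)) - 288)² = ((-69*(-1/196) + 13/113) - 288)² = ((69/196 + 13/113) - 288)² = (10345/22148 - 288)² = (-6368279/22148)² = 40554977421841/490533904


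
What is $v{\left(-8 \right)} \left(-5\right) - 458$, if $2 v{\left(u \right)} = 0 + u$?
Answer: $-438$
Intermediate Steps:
$v{\left(u \right)} = \frac{u}{2}$ ($v{\left(u \right)} = \frac{0 + u}{2} = \frac{u}{2}$)
$v{\left(-8 \right)} \left(-5\right) - 458 = \frac{1}{2} \left(-8\right) \left(-5\right) - 458 = \left(-4\right) \left(-5\right) - 458 = 20 - 458 = -438$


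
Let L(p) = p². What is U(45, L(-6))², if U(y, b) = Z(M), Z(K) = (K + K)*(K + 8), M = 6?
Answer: 28224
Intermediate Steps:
Z(K) = 2*K*(8 + K) (Z(K) = (2*K)*(8 + K) = 2*K*(8 + K))
U(y, b) = 168 (U(y, b) = 2*6*(8 + 6) = 2*6*14 = 168)
U(45, L(-6))² = 168² = 28224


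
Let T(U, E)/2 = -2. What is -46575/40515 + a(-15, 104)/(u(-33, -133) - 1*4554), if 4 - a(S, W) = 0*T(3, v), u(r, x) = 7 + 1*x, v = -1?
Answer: -3635551/3160170 ≈ -1.1504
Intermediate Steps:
T(U, E) = -4 (T(U, E) = 2*(-2) = -4)
u(r, x) = 7 + x
a(S, W) = 4 (a(S, W) = 4 - 0*(-4) = 4 - 1*0 = 4 + 0 = 4)
-46575/40515 + a(-15, 104)/(u(-33, -133) - 1*4554) = -46575/40515 + 4/((7 - 133) - 1*4554) = -46575*1/40515 + 4/(-126 - 4554) = -3105/2701 + 4/(-4680) = -3105/2701 + 4*(-1/4680) = -3105/2701 - 1/1170 = -3635551/3160170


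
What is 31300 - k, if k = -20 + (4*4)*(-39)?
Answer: 31944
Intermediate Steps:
k = -644 (k = -20 + 16*(-39) = -20 - 624 = -644)
31300 - k = 31300 - 1*(-644) = 31300 + 644 = 31944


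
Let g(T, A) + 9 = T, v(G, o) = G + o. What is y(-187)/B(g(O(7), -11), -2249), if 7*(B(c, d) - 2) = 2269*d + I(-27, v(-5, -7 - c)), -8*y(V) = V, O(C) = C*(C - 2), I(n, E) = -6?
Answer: -1309/40823784 ≈ -3.2065e-5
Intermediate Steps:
O(C) = C*(-2 + C)
y(V) = -V/8
g(T, A) = -9 + T
B(c, d) = 8/7 + 2269*d/7 (B(c, d) = 2 + (2269*d - 6)/7 = 2 + (-6 + 2269*d)/7 = 2 + (-6/7 + 2269*d/7) = 8/7 + 2269*d/7)
y(-187)/B(g(O(7), -11), -2249) = (-1/8*(-187))/(8/7 + (2269/7)*(-2249)) = 187/(8*(8/7 - 5102981/7)) = 187/(8*(-5102973/7)) = (187/8)*(-7/5102973) = -1309/40823784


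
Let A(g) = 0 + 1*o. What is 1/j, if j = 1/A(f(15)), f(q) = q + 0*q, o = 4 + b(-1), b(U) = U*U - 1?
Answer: 4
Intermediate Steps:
b(U) = -1 + U**2 (b(U) = U**2 - 1 = -1 + U**2)
o = 4 (o = 4 + (-1 + (-1)**2) = 4 + (-1 + 1) = 4 + 0 = 4)
f(q) = q (f(q) = q + 0 = q)
A(g) = 4 (A(g) = 0 + 1*4 = 0 + 4 = 4)
j = 1/4 ≈ 0.25000
1/j = 1/(1/4) = 4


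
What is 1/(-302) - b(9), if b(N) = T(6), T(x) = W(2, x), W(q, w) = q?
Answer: -605/302 ≈ -2.0033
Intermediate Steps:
T(x) = 2
b(N) = 2
1/(-302) - b(9) = 1/(-302) - 1*2 = -1/302 - 2 = -605/302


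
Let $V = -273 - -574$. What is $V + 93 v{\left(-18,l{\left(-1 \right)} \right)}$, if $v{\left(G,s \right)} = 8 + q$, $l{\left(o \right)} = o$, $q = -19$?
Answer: $-722$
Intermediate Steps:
$v{\left(G,s \right)} = -11$ ($v{\left(G,s \right)} = 8 - 19 = -11$)
$V = 301$ ($V = -273 + 574 = 301$)
$V + 93 v{\left(-18,l{\left(-1 \right)} \right)} = 301 + 93 \left(-11\right) = 301 - 1023 = -722$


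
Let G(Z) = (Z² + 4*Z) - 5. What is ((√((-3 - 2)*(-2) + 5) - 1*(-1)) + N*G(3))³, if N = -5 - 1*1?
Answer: -861650 + 27090*√15 ≈ -7.5673e+5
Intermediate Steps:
N = -6 (N = -5 - 1 = -6)
G(Z) = -5 + Z² + 4*Z
((√((-3 - 2)*(-2) + 5) - 1*(-1)) + N*G(3))³ = ((√((-3 - 2)*(-2) + 5) - 1*(-1)) - 6*(-5 + 3² + 4*3))³ = ((√(-5*(-2) + 5) + 1) - 6*(-5 + 9 + 12))³ = ((√(10 + 5) + 1) - 6*16)³ = ((√15 + 1) - 96)³ = ((1 + √15) - 96)³ = (-95 + √15)³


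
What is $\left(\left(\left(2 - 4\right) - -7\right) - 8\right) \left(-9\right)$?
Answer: $27$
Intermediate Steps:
$\left(\left(\left(2 - 4\right) - -7\right) - 8\right) \left(-9\right) = \left(\left(-2 + 7\right) - 8\right) \left(-9\right) = \left(5 - 8\right) \left(-9\right) = \left(-3\right) \left(-9\right) = 27$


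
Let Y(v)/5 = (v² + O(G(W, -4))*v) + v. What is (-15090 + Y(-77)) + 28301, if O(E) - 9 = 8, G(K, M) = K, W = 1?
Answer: 35926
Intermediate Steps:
O(E) = 17 (O(E) = 9 + 8 = 17)
Y(v) = 5*v² + 90*v (Y(v) = 5*((v² + 17*v) + v) = 5*(v² + 18*v) = 5*v² + 90*v)
(-15090 + Y(-77)) + 28301 = (-15090 + 5*(-77)*(18 - 77)) + 28301 = (-15090 + 5*(-77)*(-59)) + 28301 = (-15090 + 22715) + 28301 = 7625 + 28301 = 35926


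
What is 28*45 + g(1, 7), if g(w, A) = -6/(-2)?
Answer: 1263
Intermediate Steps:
g(w, A) = 3 (g(w, A) = -6*(-½) = 3)
28*45 + g(1, 7) = 28*45 + 3 = 1260 + 3 = 1263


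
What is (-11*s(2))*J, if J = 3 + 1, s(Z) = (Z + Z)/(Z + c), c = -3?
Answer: 176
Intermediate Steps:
s(Z) = 2*Z/(-3 + Z) (s(Z) = (Z + Z)/(Z - 3) = (2*Z)/(-3 + Z) = 2*Z/(-3 + Z))
J = 4
(-11*s(2))*J = -22*2/(-3 + 2)*4 = -22*2/(-1)*4 = -22*2*(-1)*4 = -11*(-4)*4 = 44*4 = 176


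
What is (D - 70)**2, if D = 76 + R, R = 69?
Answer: 5625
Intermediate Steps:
D = 145 (D = 76 + 69 = 145)
(D - 70)**2 = (145 - 70)**2 = 75**2 = 5625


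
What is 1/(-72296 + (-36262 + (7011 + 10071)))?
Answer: -1/91476 ≈ -1.0932e-5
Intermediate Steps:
1/(-72296 + (-36262 + (7011 + 10071))) = 1/(-72296 + (-36262 + 17082)) = 1/(-72296 - 19180) = 1/(-91476) = -1/91476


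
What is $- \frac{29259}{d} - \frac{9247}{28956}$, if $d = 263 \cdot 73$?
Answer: $- \frac{1024756757}{555926244} \approx -1.8433$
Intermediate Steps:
$d = 19199$
$- \frac{29259}{d} - \frac{9247}{28956} = - \frac{29259}{19199} - \frac{9247}{28956} = - \frac{1024756757}{555926244}$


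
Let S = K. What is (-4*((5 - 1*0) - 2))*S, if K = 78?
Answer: -936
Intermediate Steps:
S = 78
(-4*((5 - 1*0) - 2))*S = -4*((5 - 1*0) - 2)*78 = -4*((5 + 0) - 2)*78 = -4*(5 - 2)*78 = -4*3*78 = -12*78 = -936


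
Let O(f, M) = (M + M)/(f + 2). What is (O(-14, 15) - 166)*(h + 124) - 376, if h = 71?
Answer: -66467/2 ≈ -33234.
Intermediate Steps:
O(f, M) = 2*M/(2 + f) (O(f, M) = (2*M)/(2 + f) = 2*M/(2 + f))
(O(-14, 15) - 166)*(h + 124) - 376 = (2*15/(2 - 14) - 166)*(71 + 124) - 376 = (2*15/(-12) - 166)*195 - 376 = (2*15*(-1/12) - 166)*195 - 376 = (-5/2 - 166)*195 - 376 = -337/2*195 - 376 = -65715/2 - 376 = -66467/2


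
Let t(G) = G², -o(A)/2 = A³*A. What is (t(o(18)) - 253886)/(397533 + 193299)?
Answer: 22039794209/295416 ≈ 74606.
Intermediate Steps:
o(A) = -2*A⁴ (o(A) = -2*A³*A = -2*A⁴)
(t(o(18)) - 253886)/(397533 + 193299) = ((-2*18⁴)² - 253886)/(397533 + 193299) = ((-2*104976)² - 253886)/590832 = ((-209952)² - 253886)*(1/590832) = (44079842304 - 253886)*(1/590832) = 44079588418*(1/590832) = 22039794209/295416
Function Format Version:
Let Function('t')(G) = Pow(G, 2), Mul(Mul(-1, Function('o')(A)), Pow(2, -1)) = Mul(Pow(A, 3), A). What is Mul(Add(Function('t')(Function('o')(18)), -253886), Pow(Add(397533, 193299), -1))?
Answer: Rational(22039794209, 295416) ≈ 74606.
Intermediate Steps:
Function('o')(A) = Mul(-2, Pow(A, 4)) (Function('o')(A) = Mul(-2, Mul(Pow(A, 3), A)) = Mul(-2, Pow(A, 4)))
Mul(Add(Function('t')(Function('o')(18)), -253886), Pow(Add(397533, 193299), -1)) = Mul(Add(Pow(Mul(-2, Pow(18, 4)), 2), -253886), Pow(Add(397533, 193299), -1)) = Mul(Add(Pow(Mul(-2, 104976), 2), -253886), Pow(590832, -1)) = Mul(Add(Pow(-209952, 2), -253886), Rational(1, 590832)) = Mul(Add(44079842304, -253886), Rational(1, 590832)) = Mul(44079588418, Rational(1, 590832)) = Rational(22039794209, 295416)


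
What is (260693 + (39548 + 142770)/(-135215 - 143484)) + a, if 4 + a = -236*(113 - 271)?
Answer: 83045709605/278699 ≈ 2.9798e+5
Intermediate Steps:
a = 37284 (a = -4 - 236*(113 - 271) = -4 - 236*(-158) = -4 + 37288 = 37284)
(260693 + (39548 + 142770)/(-135215 - 143484)) + a = (260693 + (39548 + 142770)/(-135215 - 143484)) + 37284 = (260693 + 182318/(-278699)) + 37284 = (260693 + 182318*(-1/278699)) + 37284 = (260693 - 182318/278699) + 37284 = 72654696089/278699 + 37284 = 83045709605/278699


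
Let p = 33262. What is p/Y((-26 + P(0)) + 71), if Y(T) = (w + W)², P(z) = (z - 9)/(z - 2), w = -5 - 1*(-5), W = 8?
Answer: 16631/32 ≈ 519.72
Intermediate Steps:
w = 0 (w = -5 + 5 = 0)
P(z) = (-9 + z)/(-2 + z)
Y(T) = 64 (Y(T) = (0 + 8)² = 8² = 64)
p/Y((-26 + P(0)) + 71) = 33262/64 = 33262*(1/64) = 16631/32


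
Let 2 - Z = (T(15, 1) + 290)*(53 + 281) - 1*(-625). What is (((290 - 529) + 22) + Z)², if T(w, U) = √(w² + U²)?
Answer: 9570501656 + 65263600*√226 ≈ 1.0552e+10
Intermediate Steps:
T(w, U) = √(U² + w²)
Z = -97483 - 334*√226 (Z = 2 - ((√(1² + 15²) + 290)*(53 + 281) - 1*(-625)) = 2 - ((√(1 + 225) + 290)*334 + 625) = 2 - ((√226 + 290)*334 + 625) = 2 - ((290 + √226)*334 + 625) = 2 - ((96860 + 334*√226) + 625) = 2 - (97485 + 334*√226) = 2 + (-97485 - 334*√226) = -97483 - 334*√226 ≈ -1.0250e+5)
(((290 - 529) + 22) + Z)² = (((290 - 529) + 22) + (-97483 - 334*√226))² = ((-239 + 22) + (-97483 - 334*√226))² = (-217 + (-97483 - 334*√226))² = (-97700 - 334*√226)²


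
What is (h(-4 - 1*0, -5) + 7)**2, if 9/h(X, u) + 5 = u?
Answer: 3721/100 ≈ 37.210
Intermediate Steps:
h(X, u) = 9/(-5 + u)
(h(-4 - 1*0, -5) + 7)**2 = (9/(-5 - 5) + 7)**2 = (9/(-10) + 7)**2 = (9*(-1/10) + 7)**2 = (-9/10 + 7)**2 = (61/10)**2 = 3721/100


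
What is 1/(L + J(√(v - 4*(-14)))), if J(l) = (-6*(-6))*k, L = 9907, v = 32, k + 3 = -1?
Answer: 1/9763 ≈ 0.00010243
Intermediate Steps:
k = -4 (k = -3 - 1 = -4)
J(l) = -144 (J(l) = -6*(-6)*(-4) = 36*(-4) = -144)
1/(L + J(√(v - 4*(-14)))) = 1/(9907 - 144) = 1/9763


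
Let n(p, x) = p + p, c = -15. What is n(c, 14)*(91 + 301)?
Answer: -11760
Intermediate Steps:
n(p, x) = 2*p
n(c, 14)*(91 + 301) = (2*(-15))*(91 + 301) = -30*392 = -11760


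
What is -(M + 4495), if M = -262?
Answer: -4233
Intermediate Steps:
-(M + 4495) = -(-262 + 4495) = -1*4233 = -4233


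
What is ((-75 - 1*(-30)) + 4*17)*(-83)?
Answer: -1909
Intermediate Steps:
((-75 - 1*(-30)) + 4*17)*(-83) = ((-75 + 30) + 68)*(-83) = (-45 + 68)*(-83) = 23*(-83) = -1909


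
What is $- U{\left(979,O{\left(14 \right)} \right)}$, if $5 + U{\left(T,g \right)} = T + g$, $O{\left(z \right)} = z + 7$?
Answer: $-995$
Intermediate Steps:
$O{\left(z \right)} = 7 + z$
$U{\left(T,g \right)} = -5 + T + g$ ($U{\left(T,g \right)} = -5 + \left(T + g\right) = -5 + T + g$)
$- U{\left(979,O{\left(14 \right)} \right)} = - (-5 + 979 + \left(7 + 14\right)) = - (-5 + 979 + 21) = \left(-1\right) 995 = -995$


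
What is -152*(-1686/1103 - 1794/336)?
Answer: 8060047/7721 ≈ 1043.9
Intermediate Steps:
-152*(-1686/1103 - 1794/336) = -152*(-1686*1/1103 - 1794*1/336) = -152*(-1686/1103 - 299/56) = -152*(-424213/61768) = 8060047/7721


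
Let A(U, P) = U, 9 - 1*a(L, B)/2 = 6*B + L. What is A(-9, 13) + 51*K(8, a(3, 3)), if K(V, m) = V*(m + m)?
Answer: -19593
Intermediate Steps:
a(L, B) = 18 - 12*B - 2*L (a(L, B) = 18 - 2*(6*B + L) = 18 - 2*(L + 6*B) = 18 + (-12*B - 2*L) = 18 - 12*B - 2*L)
K(V, m) = 2*V*m (K(V, m) = V*(2*m) = 2*V*m)
A(-9, 13) + 51*K(8, a(3, 3)) = -9 + 51*(2*8*(18 - 12*3 - 2*3)) = -9 + 51*(2*8*(18 - 36 - 6)) = -9 + 51*(2*8*(-24)) = -9 + 51*(-384) = -9 - 19584 = -19593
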